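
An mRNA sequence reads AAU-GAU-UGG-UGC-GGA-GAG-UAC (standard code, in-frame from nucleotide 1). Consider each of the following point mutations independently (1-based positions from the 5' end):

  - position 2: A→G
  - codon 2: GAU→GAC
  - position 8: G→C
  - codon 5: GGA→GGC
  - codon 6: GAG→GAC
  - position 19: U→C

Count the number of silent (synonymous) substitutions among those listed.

2

Codon 1: AAU (Asn) → AGU (Ser) — missense.
Codon 2: GAU (Asp) → GAC (Asp) — synonymous.
Codon 3: UGG (Trp) → UCG (Ser) — missense.
Codon 5: GGA (Gly) → GGC (Gly) — synonymous.
Codon 6: GAG (Glu) → GAC (Asp) — missense.
Codon 7: UAC (Tyr) → CAC (His) — missense.
Synonymous: 2 of 6.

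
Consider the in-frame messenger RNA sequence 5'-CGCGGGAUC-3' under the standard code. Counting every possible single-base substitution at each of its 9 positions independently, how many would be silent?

Codon 1 (CGC, Arg): 3 synonymous substitutions.
Codon 2 (GGG, Gly): 3 synonymous substitutions.
Codon 3 (AUC, Ile): 2 synonymous substitutions.
Total: 3 + 3 + 2 = 8.

8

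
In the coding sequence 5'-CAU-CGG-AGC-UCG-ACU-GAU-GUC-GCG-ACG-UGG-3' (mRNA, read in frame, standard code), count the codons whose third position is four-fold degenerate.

6

Codon 1 CAU (His): third position 2-fold.
Codon 2 CGG (Arg): third position 4-fold.
Codon 3 AGC (Ser): third position 2-fold.
Codon 4 UCG (Ser): third position 4-fold.
Codon 5 ACU (Thr): third position 4-fold.
Codon 6 GAU (Asp): third position 2-fold.
Codon 7 GUC (Val): third position 4-fold.
Codon 8 GCG (Ala): third position 4-fold.
Codon 9 ACG (Thr): third position 4-fold.
Codon 10 UGG (Trp): third position 1-fold.
Four-fold degenerate third positions: 6.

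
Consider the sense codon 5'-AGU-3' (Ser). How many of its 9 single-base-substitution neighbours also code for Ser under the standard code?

1

Position 1: none → 0 synonymous.
Position 2: none → 0 synonymous.
Position 3: AGC → 1 synonymous.
Total: 0 + 0 + 1 = 1.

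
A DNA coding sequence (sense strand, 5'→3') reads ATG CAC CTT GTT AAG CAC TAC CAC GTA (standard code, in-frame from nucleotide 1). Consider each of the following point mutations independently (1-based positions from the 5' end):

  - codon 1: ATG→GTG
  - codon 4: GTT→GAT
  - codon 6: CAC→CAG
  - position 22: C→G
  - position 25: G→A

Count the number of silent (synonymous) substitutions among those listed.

Codon 1: ATG (Met) → GTG (Val) — missense.
Codon 4: GTT (Val) → GAT (Asp) — missense.
Codon 6: CAC (His) → CAG (Gln) — missense.
Codon 8: CAC (His) → GAC (Asp) — missense.
Codon 9: GTA (Val) → ATA (Ile) — missense.
Synonymous: 0 of 5.

0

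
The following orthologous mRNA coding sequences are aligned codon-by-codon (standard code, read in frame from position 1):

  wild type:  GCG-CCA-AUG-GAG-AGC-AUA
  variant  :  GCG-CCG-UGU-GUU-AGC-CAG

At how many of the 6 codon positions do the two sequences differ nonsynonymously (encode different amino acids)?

Codon 1: GCG Ala / GCG Ala — identical.
Codon 2: CCA Pro / CCG Pro — synonymous.
Codon 3: AUG Met / UGU Cys — nonsynonymous.
Codon 4: GAG Glu / GUU Val — nonsynonymous.
Codon 5: AGC Ser / AGC Ser — identical.
Codon 6: AUA Ile / CAG Gln — nonsynonymous.
Nonsynonymous differences: 3.

3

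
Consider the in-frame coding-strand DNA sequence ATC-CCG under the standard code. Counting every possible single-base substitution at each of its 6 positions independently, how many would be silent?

5

Codon 1 (ATC, Ile): 2 synonymous substitutions.
Codon 2 (CCG, Pro): 3 synonymous substitutions.
Total: 2 + 3 = 5.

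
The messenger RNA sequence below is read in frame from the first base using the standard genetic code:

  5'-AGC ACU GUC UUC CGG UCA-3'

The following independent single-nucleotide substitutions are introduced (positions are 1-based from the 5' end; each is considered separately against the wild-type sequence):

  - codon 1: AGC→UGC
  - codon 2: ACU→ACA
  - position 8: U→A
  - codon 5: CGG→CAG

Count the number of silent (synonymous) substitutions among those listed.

Codon 1: AGC (Ser) → UGC (Cys) — missense.
Codon 2: ACU (Thr) → ACA (Thr) — synonymous.
Codon 3: GUC (Val) → GAC (Asp) — missense.
Codon 5: CGG (Arg) → CAG (Gln) — missense.
Synonymous: 1 of 4.

1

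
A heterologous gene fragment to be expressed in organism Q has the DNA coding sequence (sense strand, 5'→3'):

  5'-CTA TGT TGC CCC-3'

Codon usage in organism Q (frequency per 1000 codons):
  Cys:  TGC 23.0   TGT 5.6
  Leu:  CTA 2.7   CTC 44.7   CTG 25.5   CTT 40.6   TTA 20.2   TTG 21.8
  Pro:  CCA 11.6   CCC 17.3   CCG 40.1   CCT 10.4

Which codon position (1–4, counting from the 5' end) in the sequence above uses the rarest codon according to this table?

1

Codon 1 CTA (Leu): 2.7 per 1000.
Codon 2 TGT (Cys): 5.6 per 1000.
Codon 3 TGC (Cys): 23.0 per 1000.
Codon 4 CCC (Pro): 17.3 per 1000.
Lowest frequency is 2.7 at codon 1.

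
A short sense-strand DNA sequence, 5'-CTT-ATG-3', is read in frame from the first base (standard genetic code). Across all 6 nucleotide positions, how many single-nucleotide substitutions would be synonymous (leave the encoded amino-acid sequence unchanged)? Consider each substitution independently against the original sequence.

3

Codon 1 (CTT, Leu): 3 synonymous substitutions.
Codon 2 (ATG, Met): 0 synonymous substitutions.
Total: 3 + 0 = 3.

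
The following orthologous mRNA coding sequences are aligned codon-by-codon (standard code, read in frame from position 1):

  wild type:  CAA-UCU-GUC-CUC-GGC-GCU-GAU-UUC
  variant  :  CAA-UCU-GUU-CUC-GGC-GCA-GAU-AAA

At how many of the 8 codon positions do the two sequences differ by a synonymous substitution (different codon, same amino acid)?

Codon 1: CAA Gln / CAA Gln — identical.
Codon 2: UCU Ser / UCU Ser — identical.
Codon 3: GUC Val / GUU Val — synonymous.
Codon 4: CUC Leu / CUC Leu — identical.
Codon 5: GGC Gly / GGC Gly — identical.
Codon 6: GCU Ala / GCA Ala — synonymous.
Codon 7: GAU Asp / GAU Asp — identical.
Codon 8: UUC Phe / AAA Lys — nonsynonymous.
Synonymous differences: 2.

2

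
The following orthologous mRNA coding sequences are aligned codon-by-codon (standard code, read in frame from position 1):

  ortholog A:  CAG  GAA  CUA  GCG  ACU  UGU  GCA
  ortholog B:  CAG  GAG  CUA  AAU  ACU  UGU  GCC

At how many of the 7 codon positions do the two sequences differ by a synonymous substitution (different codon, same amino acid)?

2

Codon 1: CAG Gln / CAG Gln — identical.
Codon 2: GAA Glu / GAG Glu — synonymous.
Codon 3: CUA Leu / CUA Leu — identical.
Codon 4: GCG Ala / AAU Asn — nonsynonymous.
Codon 5: ACU Thr / ACU Thr — identical.
Codon 6: UGU Cys / UGU Cys — identical.
Codon 7: GCA Ala / GCC Ala — synonymous.
Synonymous differences: 2.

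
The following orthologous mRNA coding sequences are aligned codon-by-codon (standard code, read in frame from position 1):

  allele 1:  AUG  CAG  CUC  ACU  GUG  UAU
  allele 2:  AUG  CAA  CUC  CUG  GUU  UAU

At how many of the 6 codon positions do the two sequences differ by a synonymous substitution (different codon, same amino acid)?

Codon 1: AUG Met / AUG Met — identical.
Codon 2: CAG Gln / CAA Gln — synonymous.
Codon 3: CUC Leu / CUC Leu — identical.
Codon 4: ACU Thr / CUG Leu — nonsynonymous.
Codon 5: GUG Val / GUU Val — synonymous.
Codon 6: UAU Tyr / UAU Tyr — identical.
Synonymous differences: 2.

2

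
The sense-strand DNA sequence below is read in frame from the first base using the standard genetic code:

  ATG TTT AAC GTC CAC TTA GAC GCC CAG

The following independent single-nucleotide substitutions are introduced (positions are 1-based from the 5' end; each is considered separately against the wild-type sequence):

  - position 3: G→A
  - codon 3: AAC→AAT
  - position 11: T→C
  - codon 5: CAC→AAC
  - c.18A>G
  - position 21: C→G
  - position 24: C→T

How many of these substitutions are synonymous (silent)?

Codon 1: ATG (Met) → ATA (Ile) — missense.
Codon 3: AAC (Asn) → AAT (Asn) — synonymous.
Codon 4: GTC (Val) → GCC (Ala) — missense.
Codon 5: CAC (His) → AAC (Asn) — missense.
Codon 6: TTA (Leu) → TTG (Leu) — synonymous.
Codon 7: GAC (Asp) → GAG (Glu) — missense.
Codon 8: GCC (Ala) → GCT (Ala) — synonymous.
Synonymous: 3 of 7.

3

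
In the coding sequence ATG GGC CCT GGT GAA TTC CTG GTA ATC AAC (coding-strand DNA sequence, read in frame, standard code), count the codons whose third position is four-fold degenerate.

5

Codon 1 ATG (Met): third position 1-fold.
Codon 2 GGC (Gly): third position 4-fold.
Codon 3 CCT (Pro): third position 4-fold.
Codon 4 GGT (Gly): third position 4-fold.
Codon 5 GAA (Glu): third position 2-fold.
Codon 6 TTC (Phe): third position 2-fold.
Codon 7 CTG (Leu): third position 4-fold.
Codon 8 GTA (Val): third position 4-fold.
Codon 9 ATC (Ile): third position 3-fold.
Codon 10 AAC (Asn): third position 2-fold.
Four-fold degenerate third positions: 5.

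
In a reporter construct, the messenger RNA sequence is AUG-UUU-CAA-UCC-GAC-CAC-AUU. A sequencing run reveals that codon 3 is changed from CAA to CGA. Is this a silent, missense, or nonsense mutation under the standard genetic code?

missense

Position 8 falls in codon 3: CAA → Gln.
After the substitution the codon is CGA → Arg.
Gln ≠ Arg, so this is a missense mutation.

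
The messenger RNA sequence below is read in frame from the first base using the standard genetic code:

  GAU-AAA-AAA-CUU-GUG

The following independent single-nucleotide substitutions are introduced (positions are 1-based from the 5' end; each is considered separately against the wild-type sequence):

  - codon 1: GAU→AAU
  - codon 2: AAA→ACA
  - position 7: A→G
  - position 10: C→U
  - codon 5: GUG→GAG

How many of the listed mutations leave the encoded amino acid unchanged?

Codon 1: GAU (Asp) → AAU (Asn) — missense.
Codon 2: AAA (Lys) → ACA (Thr) — missense.
Codon 3: AAA (Lys) → GAA (Glu) — missense.
Codon 4: CUU (Leu) → UUU (Phe) — missense.
Codon 5: GUG (Val) → GAG (Glu) — missense.
Synonymous: 0 of 5.

0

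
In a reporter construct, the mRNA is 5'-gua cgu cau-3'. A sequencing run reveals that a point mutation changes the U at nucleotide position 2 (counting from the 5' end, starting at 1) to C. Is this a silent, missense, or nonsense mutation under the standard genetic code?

Position 2 falls in codon 1: GUA → Val.
After the substitution the codon is GCA → Ala.
Val ≠ Ala, so this is a missense mutation.

missense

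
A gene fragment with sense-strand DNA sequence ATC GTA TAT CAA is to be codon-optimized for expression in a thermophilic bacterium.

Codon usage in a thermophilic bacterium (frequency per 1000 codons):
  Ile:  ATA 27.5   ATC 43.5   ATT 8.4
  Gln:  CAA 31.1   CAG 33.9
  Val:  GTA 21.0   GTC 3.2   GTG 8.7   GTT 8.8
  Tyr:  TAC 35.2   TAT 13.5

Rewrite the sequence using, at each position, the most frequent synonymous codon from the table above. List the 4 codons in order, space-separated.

ATC GTA TAC CAG

Codon 1 (Ile): best is ATC at 43.5.
Codon 2 (Val): best is GTA at 21.0.
Codon 3 (Tyr): best is TAC at 35.2.
Codon 4 (Gln): best is CAG at 33.9.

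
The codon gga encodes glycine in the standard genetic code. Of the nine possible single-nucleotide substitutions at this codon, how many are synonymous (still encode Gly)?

Position 1: none → 0 synonymous.
Position 2: none → 0 synonymous.
Position 3: GGU, GGC, GGG → 3 synonymous.
Total: 0 + 0 + 3 = 3.

3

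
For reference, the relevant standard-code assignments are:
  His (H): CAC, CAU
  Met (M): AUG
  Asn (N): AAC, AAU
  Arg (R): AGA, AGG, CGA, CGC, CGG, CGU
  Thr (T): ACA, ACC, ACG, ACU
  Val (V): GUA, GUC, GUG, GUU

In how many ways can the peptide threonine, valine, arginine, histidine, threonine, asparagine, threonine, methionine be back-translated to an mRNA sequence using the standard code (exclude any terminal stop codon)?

6144

Thr: 4 codons.
Val: 4 codons.
Arg: 6 codons.
His: 2 codons.
Thr: 4 codons.
Asn: 2 codons.
Thr: 4 codons.
Met: 1 codon.
4 × 4 × 6 × 2 × 4 × 2 × 4 × 1 = 6144.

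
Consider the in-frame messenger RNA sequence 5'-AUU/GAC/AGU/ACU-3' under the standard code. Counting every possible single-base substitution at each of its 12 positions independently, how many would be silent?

Codon 1 (AUU, Ile): 2 synonymous substitutions.
Codon 2 (GAC, Asp): 1 synonymous substitution.
Codon 3 (AGU, Ser): 1 synonymous substitution.
Codon 4 (ACU, Thr): 3 synonymous substitutions.
Total: 2 + 1 + 1 + 3 = 7.

7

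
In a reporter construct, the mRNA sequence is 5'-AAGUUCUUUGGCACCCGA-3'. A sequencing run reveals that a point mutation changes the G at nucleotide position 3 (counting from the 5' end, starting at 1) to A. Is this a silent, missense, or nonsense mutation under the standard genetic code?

silent

Position 3 falls in codon 1: AAG → Lys.
After the substitution the codon is AAA → Lys.
Both encode Lys, so the change is synonymous.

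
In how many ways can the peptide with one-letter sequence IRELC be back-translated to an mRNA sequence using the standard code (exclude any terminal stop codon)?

432

Ile: 3 codons.
Arg: 6 codons.
Glu: 2 codons.
Leu: 6 codons.
Cys: 2 codons.
3 × 6 × 2 × 6 × 2 = 432.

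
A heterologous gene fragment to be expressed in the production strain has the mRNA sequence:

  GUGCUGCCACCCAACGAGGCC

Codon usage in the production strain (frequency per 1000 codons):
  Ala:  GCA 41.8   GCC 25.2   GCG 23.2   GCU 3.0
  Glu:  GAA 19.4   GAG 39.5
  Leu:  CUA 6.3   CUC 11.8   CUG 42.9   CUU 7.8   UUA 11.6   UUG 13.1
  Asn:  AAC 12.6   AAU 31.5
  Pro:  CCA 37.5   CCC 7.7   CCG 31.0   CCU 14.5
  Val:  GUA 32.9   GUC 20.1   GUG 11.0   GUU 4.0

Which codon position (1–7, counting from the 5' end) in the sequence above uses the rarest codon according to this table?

Codon 1 GUG (Val): 11.0 per 1000.
Codon 2 CUG (Leu): 42.9 per 1000.
Codon 3 CCA (Pro): 37.5 per 1000.
Codon 4 CCC (Pro): 7.7 per 1000.
Codon 5 AAC (Asn): 12.6 per 1000.
Codon 6 GAG (Glu): 39.5 per 1000.
Codon 7 GCC (Ala): 25.2 per 1000.
Lowest frequency is 7.7 at codon 4.

4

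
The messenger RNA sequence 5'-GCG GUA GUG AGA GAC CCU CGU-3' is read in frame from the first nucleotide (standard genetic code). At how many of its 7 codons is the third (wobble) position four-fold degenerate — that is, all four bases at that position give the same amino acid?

5

Codon 1 GCG (Ala): third position 4-fold.
Codon 2 GUA (Val): third position 4-fold.
Codon 3 GUG (Val): third position 4-fold.
Codon 4 AGA (Arg): third position 2-fold.
Codon 5 GAC (Asp): third position 2-fold.
Codon 6 CCU (Pro): third position 4-fold.
Codon 7 CGU (Arg): third position 4-fold.
Four-fold degenerate third positions: 5.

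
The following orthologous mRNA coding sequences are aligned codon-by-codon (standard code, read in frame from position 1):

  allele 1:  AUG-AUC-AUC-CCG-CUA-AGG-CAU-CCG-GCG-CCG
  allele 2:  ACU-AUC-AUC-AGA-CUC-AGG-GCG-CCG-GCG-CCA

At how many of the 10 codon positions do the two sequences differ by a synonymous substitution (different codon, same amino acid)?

Codon 1: AUG Met / ACU Thr — nonsynonymous.
Codon 2: AUC Ile / AUC Ile — identical.
Codon 3: AUC Ile / AUC Ile — identical.
Codon 4: CCG Pro / AGA Arg — nonsynonymous.
Codon 5: CUA Leu / CUC Leu — synonymous.
Codon 6: AGG Arg / AGG Arg — identical.
Codon 7: CAU His / GCG Ala — nonsynonymous.
Codon 8: CCG Pro / CCG Pro — identical.
Codon 9: GCG Ala / GCG Ala — identical.
Codon 10: CCG Pro / CCA Pro — synonymous.
Synonymous differences: 2.

2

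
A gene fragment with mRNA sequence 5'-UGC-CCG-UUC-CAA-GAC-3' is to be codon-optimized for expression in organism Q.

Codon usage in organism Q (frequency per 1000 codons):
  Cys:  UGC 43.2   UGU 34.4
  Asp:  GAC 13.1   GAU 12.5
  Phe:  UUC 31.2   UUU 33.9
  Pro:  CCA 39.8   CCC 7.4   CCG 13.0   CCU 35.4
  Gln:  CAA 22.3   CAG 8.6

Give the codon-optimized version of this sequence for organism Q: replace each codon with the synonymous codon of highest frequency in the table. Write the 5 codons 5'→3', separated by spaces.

Codon 1 (Cys): best is UGC at 43.2.
Codon 2 (Pro): best is CCA at 39.8.
Codon 3 (Phe): best is UUU at 33.9.
Codon 4 (Gln): best is CAA at 22.3.
Codon 5 (Asp): best is GAC at 13.1.

UGC CCA UUU CAA GAC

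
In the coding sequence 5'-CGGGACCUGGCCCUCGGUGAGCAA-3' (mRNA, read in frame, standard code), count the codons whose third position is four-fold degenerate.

5

Codon 1 CGG (Arg): third position 4-fold.
Codon 2 GAC (Asp): third position 2-fold.
Codon 3 CUG (Leu): third position 4-fold.
Codon 4 GCC (Ala): third position 4-fold.
Codon 5 CUC (Leu): third position 4-fold.
Codon 6 GGU (Gly): third position 4-fold.
Codon 7 GAG (Glu): third position 2-fold.
Codon 8 CAA (Gln): third position 2-fold.
Four-fold degenerate third positions: 5.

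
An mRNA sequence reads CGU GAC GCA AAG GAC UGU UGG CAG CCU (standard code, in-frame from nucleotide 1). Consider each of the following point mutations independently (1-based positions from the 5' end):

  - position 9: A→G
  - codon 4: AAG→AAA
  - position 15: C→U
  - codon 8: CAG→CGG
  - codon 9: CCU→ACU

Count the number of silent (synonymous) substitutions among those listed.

Codon 3: GCA (Ala) → GCG (Ala) — synonymous.
Codon 4: AAG (Lys) → AAA (Lys) — synonymous.
Codon 5: GAC (Asp) → GAU (Asp) — synonymous.
Codon 8: CAG (Gln) → CGG (Arg) — missense.
Codon 9: CCU (Pro) → ACU (Thr) — missense.
Synonymous: 3 of 5.

3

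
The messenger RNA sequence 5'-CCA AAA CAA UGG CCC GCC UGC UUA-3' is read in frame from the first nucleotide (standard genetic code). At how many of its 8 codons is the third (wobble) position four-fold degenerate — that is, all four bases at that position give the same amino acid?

Codon 1 CCA (Pro): third position 4-fold.
Codon 2 AAA (Lys): third position 2-fold.
Codon 3 CAA (Gln): third position 2-fold.
Codon 4 UGG (Trp): third position 1-fold.
Codon 5 CCC (Pro): third position 4-fold.
Codon 6 GCC (Ala): third position 4-fold.
Codon 7 UGC (Cys): third position 2-fold.
Codon 8 UUA (Leu): third position 2-fold.
Four-fold degenerate third positions: 3.

3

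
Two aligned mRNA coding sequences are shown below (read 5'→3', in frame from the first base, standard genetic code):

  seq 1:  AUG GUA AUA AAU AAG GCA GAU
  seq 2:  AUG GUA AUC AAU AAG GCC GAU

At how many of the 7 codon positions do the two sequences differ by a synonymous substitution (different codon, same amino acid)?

Codon 1: AUG Met / AUG Met — identical.
Codon 2: GUA Val / GUA Val — identical.
Codon 3: AUA Ile / AUC Ile — synonymous.
Codon 4: AAU Asn / AAU Asn — identical.
Codon 5: AAG Lys / AAG Lys — identical.
Codon 6: GCA Ala / GCC Ala — synonymous.
Codon 7: GAU Asp / GAU Asp — identical.
Synonymous differences: 2.

2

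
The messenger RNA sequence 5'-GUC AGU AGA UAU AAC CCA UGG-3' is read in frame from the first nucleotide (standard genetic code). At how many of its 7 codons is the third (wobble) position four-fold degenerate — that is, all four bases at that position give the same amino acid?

Codon 1 GUC (Val): third position 4-fold.
Codon 2 AGU (Ser): third position 2-fold.
Codon 3 AGA (Arg): third position 2-fold.
Codon 4 UAU (Tyr): third position 2-fold.
Codon 5 AAC (Asn): third position 2-fold.
Codon 6 CCA (Pro): third position 4-fold.
Codon 7 UGG (Trp): third position 1-fold.
Four-fold degenerate third positions: 2.

2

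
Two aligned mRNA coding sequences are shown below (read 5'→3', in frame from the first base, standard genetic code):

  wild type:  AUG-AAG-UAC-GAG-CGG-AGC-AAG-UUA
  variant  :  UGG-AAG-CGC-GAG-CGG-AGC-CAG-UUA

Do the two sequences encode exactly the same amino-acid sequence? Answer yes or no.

no

Codon 1: AUG Met / UGG Trp — nonsynonymous.
Codon 2: AAG Lys / AAG Lys — identical.
Codon 3: UAC Tyr / CGC Arg — nonsynonymous.
Codon 4: GAG Glu / GAG Glu — identical.
Codon 5: CGG Arg / CGG Arg — identical.
Codon 6: AGC Ser / AGC Ser — identical.
Codon 7: AAG Lys / CAG Gln — nonsynonymous.
Codon 8: UUA Leu / UUA Leu — identical.
Nonsynonymous differences: 3 → different protein.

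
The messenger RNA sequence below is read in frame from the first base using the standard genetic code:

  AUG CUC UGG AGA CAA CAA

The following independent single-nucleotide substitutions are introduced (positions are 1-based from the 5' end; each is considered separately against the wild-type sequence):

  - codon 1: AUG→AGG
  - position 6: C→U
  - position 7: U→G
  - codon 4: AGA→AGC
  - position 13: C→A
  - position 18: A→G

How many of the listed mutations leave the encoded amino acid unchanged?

2

Codon 1: AUG (Met) → AGG (Arg) — missense.
Codon 2: CUC (Leu) → CUU (Leu) — synonymous.
Codon 3: UGG (Trp) → GGG (Gly) — missense.
Codon 4: AGA (Arg) → AGC (Ser) — missense.
Codon 5: CAA (Gln) → AAA (Lys) — missense.
Codon 6: CAA (Gln) → CAG (Gln) — synonymous.
Synonymous: 2 of 6.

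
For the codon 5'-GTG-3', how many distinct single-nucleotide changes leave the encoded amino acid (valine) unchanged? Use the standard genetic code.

Position 1: none → 0 synonymous.
Position 2: none → 0 synonymous.
Position 3: GTT, GTC, GTA → 3 synonymous.
Total: 0 + 0 + 3 = 3.

3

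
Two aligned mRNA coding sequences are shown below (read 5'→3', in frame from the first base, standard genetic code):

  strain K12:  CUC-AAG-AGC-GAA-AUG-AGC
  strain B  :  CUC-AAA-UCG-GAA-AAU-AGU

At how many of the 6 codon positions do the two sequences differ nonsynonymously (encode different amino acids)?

Codon 1: CUC Leu / CUC Leu — identical.
Codon 2: AAG Lys / AAA Lys — synonymous.
Codon 3: AGC Ser / UCG Ser — synonymous.
Codon 4: GAA Glu / GAA Glu — identical.
Codon 5: AUG Met / AAU Asn — nonsynonymous.
Codon 6: AGC Ser / AGU Ser — synonymous.
Nonsynonymous differences: 1.

1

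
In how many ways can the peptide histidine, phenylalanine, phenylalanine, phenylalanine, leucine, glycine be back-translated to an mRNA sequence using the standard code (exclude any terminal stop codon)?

His: 2 codons.
Phe: 2 codons.
Phe: 2 codons.
Phe: 2 codons.
Leu: 6 codons.
Gly: 4 codons.
2 × 2 × 2 × 2 × 6 × 4 = 384.

384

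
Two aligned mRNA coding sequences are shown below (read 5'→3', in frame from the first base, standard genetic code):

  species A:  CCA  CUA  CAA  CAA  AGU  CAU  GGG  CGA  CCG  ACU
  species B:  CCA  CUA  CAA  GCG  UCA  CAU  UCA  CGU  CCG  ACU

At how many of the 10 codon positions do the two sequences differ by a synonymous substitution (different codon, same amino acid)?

2

Codon 1: CCA Pro / CCA Pro — identical.
Codon 2: CUA Leu / CUA Leu — identical.
Codon 3: CAA Gln / CAA Gln — identical.
Codon 4: CAA Gln / GCG Ala — nonsynonymous.
Codon 5: AGU Ser / UCA Ser — synonymous.
Codon 6: CAU His / CAU His — identical.
Codon 7: GGG Gly / UCA Ser — nonsynonymous.
Codon 8: CGA Arg / CGU Arg — synonymous.
Codon 9: CCG Pro / CCG Pro — identical.
Codon 10: ACU Thr / ACU Thr — identical.
Synonymous differences: 2.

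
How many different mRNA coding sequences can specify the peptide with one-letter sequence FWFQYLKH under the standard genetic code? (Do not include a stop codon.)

384

Phe: 2 codons.
Trp: 1 codon.
Phe: 2 codons.
Gln: 2 codons.
Tyr: 2 codons.
Leu: 6 codons.
Lys: 2 codons.
His: 2 codons.
2 × 1 × 2 × 2 × 2 × 6 × 2 × 2 = 384.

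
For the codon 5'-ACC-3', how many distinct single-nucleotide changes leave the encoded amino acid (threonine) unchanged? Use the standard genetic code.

Position 1: none → 0 synonymous.
Position 2: none → 0 synonymous.
Position 3: ACU, ACA, ACG → 3 synonymous.
Total: 0 + 0 + 3 = 3.

3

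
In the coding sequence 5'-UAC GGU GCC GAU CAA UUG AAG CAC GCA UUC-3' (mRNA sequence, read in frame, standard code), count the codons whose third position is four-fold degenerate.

3

Codon 1 UAC (Tyr): third position 2-fold.
Codon 2 GGU (Gly): third position 4-fold.
Codon 3 GCC (Ala): third position 4-fold.
Codon 4 GAU (Asp): third position 2-fold.
Codon 5 CAA (Gln): third position 2-fold.
Codon 6 UUG (Leu): third position 2-fold.
Codon 7 AAG (Lys): third position 2-fold.
Codon 8 CAC (His): third position 2-fold.
Codon 9 GCA (Ala): third position 4-fold.
Codon 10 UUC (Phe): third position 2-fold.
Four-fold degenerate third positions: 3.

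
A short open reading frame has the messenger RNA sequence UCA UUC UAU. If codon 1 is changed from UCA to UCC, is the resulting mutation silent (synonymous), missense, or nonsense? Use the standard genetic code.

Position 3 falls in codon 1: UCA → Ser.
After the substitution the codon is UCC → Ser.
Both encode Ser, so the change is synonymous.

silent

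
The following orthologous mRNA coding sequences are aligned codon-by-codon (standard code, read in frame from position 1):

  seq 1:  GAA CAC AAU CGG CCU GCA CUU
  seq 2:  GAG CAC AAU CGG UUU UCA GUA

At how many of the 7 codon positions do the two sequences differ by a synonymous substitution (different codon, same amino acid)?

1

Codon 1: GAA Glu / GAG Glu — synonymous.
Codon 2: CAC His / CAC His — identical.
Codon 3: AAU Asn / AAU Asn — identical.
Codon 4: CGG Arg / CGG Arg — identical.
Codon 5: CCU Pro / UUU Phe — nonsynonymous.
Codon 6: GCA Ala / UCA Ser — nonsynonymous.
Codon 7: CUU Leu / GUA Val — nonsynonymous.
Synonymous differences: 1.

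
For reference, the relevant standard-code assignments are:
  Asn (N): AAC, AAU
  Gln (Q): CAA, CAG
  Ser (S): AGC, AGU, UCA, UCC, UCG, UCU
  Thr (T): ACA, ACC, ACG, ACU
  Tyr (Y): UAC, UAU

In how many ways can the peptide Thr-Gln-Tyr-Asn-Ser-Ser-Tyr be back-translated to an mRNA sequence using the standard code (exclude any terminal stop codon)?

Thr: 4 codons.
Gln: 2 codons.
Tyr: 2 codons.
Asn: 2 codons.
Ser: 6 codons.
Ser: 6 codons.
Tyr: 2 codons.
4 × 2 × 2 × 2 × 6 × 6 × 2 = 2304.

2304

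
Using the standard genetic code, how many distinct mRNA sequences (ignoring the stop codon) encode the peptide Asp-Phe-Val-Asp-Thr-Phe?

Asp: 2 codons.
Phe: 2 codons.
Val: 4 codons.
Asp: 2 codons.
Thr: 4 codons.
Phe: 2 codons.
2 × 2 × 4 × 2 × 4 × 2 = 256.

256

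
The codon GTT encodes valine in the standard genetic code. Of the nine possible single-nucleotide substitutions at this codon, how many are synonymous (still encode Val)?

3

Position 1: none → 0 synonymous.
Position 2: none → 0 synonymous.
Position 3: GTC, GTA, GTG → 3 synonymous.
Total: 0 + 0 + 3 = 3.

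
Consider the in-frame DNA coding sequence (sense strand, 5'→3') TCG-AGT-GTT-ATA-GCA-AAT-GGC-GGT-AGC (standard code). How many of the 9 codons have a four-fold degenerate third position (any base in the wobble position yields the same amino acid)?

5

Codon 1 TCG (Ser): third position 4-fold.
Codon 2 AGT (Ser): third position 2-fold.
Codon 3 GTT (Val): third position 4-fold.
Codon 4 ATA (Ile): third position 3-fold.
Codon 5 GCA (Ala): third position 4-fold.
Codon 6 AAT (Asn): third position 2-fold.
Codon 7 GGC (Gly): third position 4-fold.
Codon 8 GGT (Gly): third position 4-fold.
Codon 9 AGC (Ser): third position 2-fold.
Four-fold degenerate third positions: 5.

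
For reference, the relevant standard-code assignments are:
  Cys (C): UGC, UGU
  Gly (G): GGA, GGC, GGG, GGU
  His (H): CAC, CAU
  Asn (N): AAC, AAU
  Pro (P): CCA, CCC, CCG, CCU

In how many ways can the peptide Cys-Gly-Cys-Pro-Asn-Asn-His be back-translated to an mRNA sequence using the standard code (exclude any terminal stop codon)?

Cys: 2 codons.
Gly: 4 codons.
Cys: 2 codons.
Pro: 4 codons.
Asn: 2 codons.
Asn: 2 codons.
His: 2 codons.
2 × 4 × 2 × 4 × 2 × 2 × 2 = 512.

512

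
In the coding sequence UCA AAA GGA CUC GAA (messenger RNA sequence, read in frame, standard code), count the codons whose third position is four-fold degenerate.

Codon 1 UCA (Ser): third position 4-fold.
Codon 2 AAA (Lys): third position 2-fold.
Codon 3 GGA (Gly): third position 4-fold.
Codon 4 CUC (Leu): third position 4-fold.
Codon 5 GAA (Glu): third position 2-fold.
Four-fold degenerate third positions: 3.

3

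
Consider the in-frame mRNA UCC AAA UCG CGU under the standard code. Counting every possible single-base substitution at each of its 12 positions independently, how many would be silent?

Codon 1 (UCC, Ser): 3 synonymous substitutions.
Codon 2 (AAA, Lys): 1 synonymous substitution.
Codon 3 (UCG, Ser): 3 synonymous substitutions.
Codon 4 (CGU, Arg): 3 synonymous substitutions.
Total: 3 + 1 + 3 + 3 = 10.

10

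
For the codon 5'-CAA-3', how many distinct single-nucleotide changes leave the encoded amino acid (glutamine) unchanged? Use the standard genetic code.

Position 1: none → 0 synonymous.
Position 2: none → 0 synonymous.
Position 3: CAG → 1 synonymous.
Total: 0 + 0 + 1 = 1.

1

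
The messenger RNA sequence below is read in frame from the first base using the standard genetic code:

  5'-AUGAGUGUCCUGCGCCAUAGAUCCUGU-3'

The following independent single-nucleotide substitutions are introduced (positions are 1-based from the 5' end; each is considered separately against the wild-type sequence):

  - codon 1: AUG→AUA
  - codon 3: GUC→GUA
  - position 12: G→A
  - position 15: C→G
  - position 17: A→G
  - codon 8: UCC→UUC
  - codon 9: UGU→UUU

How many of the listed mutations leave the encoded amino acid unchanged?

3

Codon 1: AUG (Met) → AUA (Ile) — missense.
Codon 3: GUC (Val) → GUA (Val) — synonymous.
Codon 4: CUG (Leu) → CUA (Leu) — synonymous.
Codon 5: CGC (Arg) → CGG (Arg) — synonymous.
Codon 6: CAU (His) → CGU (Arg) — missense.
Codon 8: UCC (Ser) → UUC (Phe) — missense.
Codon 9: UGU (Cys) → UUU (Phe) — missense.
Synonymous: 3 of 7.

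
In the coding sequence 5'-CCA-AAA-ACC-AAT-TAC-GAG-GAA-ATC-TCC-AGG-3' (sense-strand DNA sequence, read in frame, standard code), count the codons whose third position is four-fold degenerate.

Codon 1 CCA (Pro): third position 4-fold.
Codon 2 AAA (Lys): third position 2-fold.
Codon 3 ACC (Thr): third position 4-fold.
Codon 4 AAT (Asn): third position 2-fold.
Codon 5 TAC (Tyr): third position 2-fold.
Codon 6 GAG (Glu): third position 2-fold.
Codon 7 GAA (Glu): third position 2-fold.
Codon 8 ATC (Ile): third position 3-fold.
Codon 9 TCC (Ser): third position 4-fold.
Codon 10 AGG (Arg): third position 2-fold.
Four-fold degenerate third positions: 3.

3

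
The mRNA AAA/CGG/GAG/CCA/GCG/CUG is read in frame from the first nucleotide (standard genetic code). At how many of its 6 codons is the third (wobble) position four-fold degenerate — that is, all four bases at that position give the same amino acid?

4

Codon 1 AAA (Lys): third position 2-fold.
Codon 2 CGG (Arg): third position 4-fold.
Codon 3 GAG (Glu): third position 2-fold.
Codon 4 CCA (Pro): third position 4-fold.
Codon 5 GCG (Ala): third position 4-fold.
Codon 6 CUG (Leu): third position 4-fold.
Four-fold degenerate third positions: 4.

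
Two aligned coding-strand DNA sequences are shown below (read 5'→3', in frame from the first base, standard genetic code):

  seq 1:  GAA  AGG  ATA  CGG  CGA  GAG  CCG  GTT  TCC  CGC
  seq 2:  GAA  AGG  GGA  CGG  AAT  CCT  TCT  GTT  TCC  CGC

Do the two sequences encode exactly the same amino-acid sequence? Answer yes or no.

no

Codon 1: GAA Glu / GAA Glu — identical.
Codon 2: AGG Arg / AGG Arg — identical.
Codon 3: ATA Ile / GGA Gly — nonsynonymous.
Codon 4: CGG Arg / CGG Arg — identical.
Codon 5: CGA Arg / AAT Asn — nonsynonymous.
Codon 6: GAG Glu / CCT Pro — nonsynonymous.
Codon 7: CCG Pro / TCT Ser — nonsynonymous.
Codon 8: GTT Val / GTT Val — identical.
Codon 9: TCC Ser / TCC Ser — identical.
Codon 10: CGC Arg / CGC Arg — identical.
Nonsynonymous differences: 4 → different protein.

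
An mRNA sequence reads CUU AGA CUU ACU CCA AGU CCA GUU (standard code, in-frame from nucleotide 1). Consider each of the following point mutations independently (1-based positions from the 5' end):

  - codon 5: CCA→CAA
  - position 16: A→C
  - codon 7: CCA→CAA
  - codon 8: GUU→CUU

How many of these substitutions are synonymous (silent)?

0

Codon 5: CCA (Pro) → CAA (Gln) — missense.
Codon 6: AGU (Ser) → CGU (Arg) — missense.
Codon 7: CCA (Pro) → CAA (Gln) — missense.
Codon 8: GUU (Val) → CUU (Leu) — missense.
Synonymous: 0 of 4.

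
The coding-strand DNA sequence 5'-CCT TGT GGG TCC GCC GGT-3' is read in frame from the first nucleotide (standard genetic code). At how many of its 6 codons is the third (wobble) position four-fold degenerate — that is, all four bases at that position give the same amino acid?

5

Codon 1 CCT (Pro): third position 4-fold.
Codon 2 TGT (Cys): third position 2-fold.
Codon 3 GGG (Gly): third position 4-fold.
Codon 4 TCC (Ser): third position 4-fold.
Codon 5 GCC (Ala): third position 4-fold.
Codon 6 GGT (Gly): third position 4-fold.
Four-fold degenerate third positions: 5.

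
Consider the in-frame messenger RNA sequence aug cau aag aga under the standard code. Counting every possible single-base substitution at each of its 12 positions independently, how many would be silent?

Codon 1 (AUG, Met): 0 synonymous substitutions.
Codon 2 (CAU, His): 1 synonymous substitution.
Codon 3 (AAG, Lys): 1 synonymous substitution.
Codon 4 (AGA, Arg): 2 synonymous substitutions.
Total: 0 + 1 + 1 + 2 = 4.

4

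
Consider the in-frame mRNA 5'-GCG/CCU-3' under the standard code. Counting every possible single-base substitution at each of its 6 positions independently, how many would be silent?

6

Codon 1 (GCG, Ala): 3 synonymous substitutions.
Codon 2 (CCU, Pro): 3 synonymous substitutions.
Total: 3 + 3 = 6.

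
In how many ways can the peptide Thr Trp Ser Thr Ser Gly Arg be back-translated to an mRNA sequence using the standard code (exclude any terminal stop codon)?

Thr: 4 codons.
Trp: 1 codon.
Ser: 6 codons.
Thr: 4 codons.
Ser: 6 codons.
Gly: 4 codons.
Arg: 6 codons.
4 × 1 × 6 × 4 × 6 × 4 × 6 = 13824.

13824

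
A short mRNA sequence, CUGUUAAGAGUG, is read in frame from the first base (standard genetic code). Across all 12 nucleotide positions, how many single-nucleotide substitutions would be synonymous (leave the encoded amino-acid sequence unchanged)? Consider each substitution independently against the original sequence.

Codon 1 (CUG, Leu): 4 synonymous substitutions.
Codon 2 (UUA, Leu): 2 synonymous substitutions.
Codon 3 (AGA, Arg): 2 synonymous substitutions.
Codon 4 (GUG, Val): 3 synonymous substitutions.
Total: 4 + 2 + 2 + 3 = 11.

11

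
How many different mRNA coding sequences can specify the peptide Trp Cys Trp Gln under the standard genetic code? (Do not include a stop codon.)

4

Trp: 1 codon.
Cys: 2 codons.
Trp: 1 codon.
Gln: 2 codons.
1 × 2 × 1 × 2 = 4.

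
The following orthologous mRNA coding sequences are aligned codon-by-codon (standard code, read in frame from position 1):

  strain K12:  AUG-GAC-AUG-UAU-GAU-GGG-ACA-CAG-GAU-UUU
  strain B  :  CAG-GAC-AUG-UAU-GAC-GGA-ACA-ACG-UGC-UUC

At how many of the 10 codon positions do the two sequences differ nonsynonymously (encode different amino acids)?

3

Codon 1: AUG Met / CAG Gln — nonsynonymous.
Codon 2: GAC Asp / GAC Asp — identical.
Codon 3: AUG Met / AUG Met — identical.
Codon 4: UAU Tyr / UAU Tyr — identical.
Codon 5: GAU Asp / GAC Asp — synonymous.
Codon 6: GGG Gly / GGA Gly — synonymous.
Codon 7: ACA Thr / ACA Thr — identical.
Codon 8: CAG Gln / ACG Thr — nonsynonymous.
Codon 9: GAU Asp / UGC Cys — nonsynonymous.
Codon 10: UUU Phe / UUC Phe — synonymous.
Nonsynonymous differences: 3.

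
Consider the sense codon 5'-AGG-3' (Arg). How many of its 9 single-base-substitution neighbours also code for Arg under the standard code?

Position 1: CGG → 1 synonymous.
Position 2: none → 0 synonymous.
Position 3: AGA → 1 synonymous.
Total: 1 + 0 + 1 = 2.

2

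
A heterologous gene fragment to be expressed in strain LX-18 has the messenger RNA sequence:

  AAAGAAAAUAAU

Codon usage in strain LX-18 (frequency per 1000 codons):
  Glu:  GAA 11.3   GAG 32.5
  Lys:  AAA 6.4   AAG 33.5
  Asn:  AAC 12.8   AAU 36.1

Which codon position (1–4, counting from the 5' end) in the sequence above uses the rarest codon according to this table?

Codon 1 AAA (Lys): 6.4 per 1000.
Codon 2 GAA (Glu): 11.3 per 1000.
Codon 3 AAU (Asn): 36.1 per 1000.
Codon 4 AAU (Asn): 36.1 per 1000.
Lowest frequency is 6.4 at codon 1.

1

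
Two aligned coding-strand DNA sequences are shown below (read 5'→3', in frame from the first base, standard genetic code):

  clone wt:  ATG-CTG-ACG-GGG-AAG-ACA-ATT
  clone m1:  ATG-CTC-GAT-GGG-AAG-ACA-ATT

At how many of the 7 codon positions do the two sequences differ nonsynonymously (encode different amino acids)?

1

Codon 1: ATG Met / ATG Met — identical.
Codon 2: CTG Leu / CTC Leu — synonymous.
Codon 3: ACG Thr / GAT Asp — nonsynonymous.
Codon 4: GGG Gly / GGG Gly — identical.
Codon 5: AAG Lys / AAG Lys — identical.
Codon 6: ACA Thr / ACA Thr — identical.
Codon 7: ATT Ile / ATT Ile — identical.
Nonsynonymous differences: 1.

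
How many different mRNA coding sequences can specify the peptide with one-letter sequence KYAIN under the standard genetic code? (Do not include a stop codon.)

Lys: 2 codons.
Tyr: 2 codons.
Ala: 4 codons.
Ile: 3 codons.
Asn: 2 codons.
2 × 2 × 4 × 3 × 2 = 96.

96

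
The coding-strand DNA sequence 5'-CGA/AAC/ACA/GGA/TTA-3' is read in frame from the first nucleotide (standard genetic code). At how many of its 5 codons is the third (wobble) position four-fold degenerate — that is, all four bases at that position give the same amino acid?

3

Codon 1 CGA (Arg): third position 4-fold.
Codon 2 AAC (Asn): third position 2-fold.
Codon 3 ACA (Thr): third position 4-fold.
Codon 4 GGA (Gly): third position 4-fold.
Codon 5 TTA (Leu): third position 2-fold.
Four-fold degenerate third positions: 3.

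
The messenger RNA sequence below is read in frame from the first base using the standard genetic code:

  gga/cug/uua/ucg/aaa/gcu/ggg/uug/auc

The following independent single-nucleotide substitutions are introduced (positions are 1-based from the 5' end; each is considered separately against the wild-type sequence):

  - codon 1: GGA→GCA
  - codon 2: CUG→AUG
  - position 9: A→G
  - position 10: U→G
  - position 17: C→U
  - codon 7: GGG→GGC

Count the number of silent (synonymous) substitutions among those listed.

2

Codon 1: GGA (Gly) → GCA (Ala) — missense.
Codon 2: CUG (Leu) → AUG (Met) — missense.
Codon 3: UUA (Leu) → UUG (Leu) — synonymous.
Codon 4: UCG (Ser) → GCG (Ala) — missense.
Codon 6: GCU (Ala) → GUU (Val) — missense.
Codon 7: GGG (Gly) → GGC (Gly) — synonymous.
Synonymous: 2 of 6.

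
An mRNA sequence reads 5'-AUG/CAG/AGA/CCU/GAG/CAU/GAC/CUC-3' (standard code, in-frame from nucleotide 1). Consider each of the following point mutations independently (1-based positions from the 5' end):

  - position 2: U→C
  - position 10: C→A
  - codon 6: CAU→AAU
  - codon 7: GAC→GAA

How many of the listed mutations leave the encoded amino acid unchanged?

0

Codon 1: AUG (Met) → ACG (Thr) — missense.
Codon 4: CCU (Pro) → ACU (Thr) — missense.
Codon 6: CAU (His) → AAU (Asn) — missense.
Codon 7: GAC (Asp) → GAA (Glu) — missense.
Synonymous: 0 of 4.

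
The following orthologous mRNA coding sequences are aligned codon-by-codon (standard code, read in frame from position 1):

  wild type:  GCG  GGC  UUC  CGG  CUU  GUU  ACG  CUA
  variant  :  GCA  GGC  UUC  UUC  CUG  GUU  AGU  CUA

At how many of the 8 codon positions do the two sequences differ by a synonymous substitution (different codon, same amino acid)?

2

Codon 1: GCG Ala / GCA Ala — synonymous.
Codon 2: GGC Gly / GGC Gly — identical.
Codon 3: UUC Phe / UUC Phe — identical.
Codon 4: CGG Arg / UUC Phe — nonsynonymous.
Codon 5: CUU Leu / CUG Leu — synonymous.
Codon 6: GUU Val / GUU Val — identical.
Codon 7: ACG Thr / AGU Ser — nonsynonymous.
Codon 8: CUA Leu / CUA Leu — identical.
Synonymous differences: 2.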